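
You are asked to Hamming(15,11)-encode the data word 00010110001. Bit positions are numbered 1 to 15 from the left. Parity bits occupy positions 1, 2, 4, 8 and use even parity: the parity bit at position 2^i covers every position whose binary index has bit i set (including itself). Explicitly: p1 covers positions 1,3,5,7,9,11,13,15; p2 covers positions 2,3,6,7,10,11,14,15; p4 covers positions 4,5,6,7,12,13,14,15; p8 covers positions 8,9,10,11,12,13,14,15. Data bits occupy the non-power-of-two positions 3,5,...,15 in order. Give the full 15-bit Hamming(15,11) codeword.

Place data bits at non-power-of-two positions: b3=0, b5=0, b6=0, b7=1, b9=0, b10=1, b11=1, b12=0, b13=0, b14=0, b15=1.
p1 = XOR of data positions {3,5,7,9,11,13,15} = 0⊕0⊕1⊕0⊕1⊕0⊕1 = 1
p2 = XOR of data positions {3,6,7,10,11,14,15} = 0⊕0⊕1⊕1⊕1⊕0⊕1 = 0
p4 = XOR of data positions {5,6,7,12,13,14,15} = 0⊕0⊕1⊕0⊕0⊕0⊕1 = 0
p8 = XOR of data positions {9,10,11,12,13,14,15} = 0⊕1⊕1⊕0⊕0⊕0⊕1 = 1
Codeword b1..b15 = 100000110110001

100000110110001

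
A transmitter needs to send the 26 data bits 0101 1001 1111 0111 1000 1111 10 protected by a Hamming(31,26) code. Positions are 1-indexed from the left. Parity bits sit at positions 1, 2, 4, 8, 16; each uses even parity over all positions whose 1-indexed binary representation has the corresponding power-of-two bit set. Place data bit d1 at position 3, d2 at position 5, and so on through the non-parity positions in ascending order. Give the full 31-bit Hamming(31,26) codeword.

0000101010011110101111000111110

Place data bits at non-power-of-two positions: b3=0, b5=1, b6=0, b7=1, b9=1, b10=0, b11=0, b12=1, b13=1, b14=1, b15=1, b17=1, b18=0, b19=1, b20=1, b21=1, b22=1, b23=0, b24=0, b25=0, b26=1, b27=1, b28=1, b29=1, b30=1, b31=0.
p1 = XOR of data positions {3,5,7,9,11,13,15,17,19,21,23,25,27,29,31} = 0⊕1⊕1⊕1⊕0⊕1⊕1⊕1⊕1⊕1⊕0⊕0⊕1⊕1⊕0 = 0
p2 = XOR of data positions {3,6,7,10,11,14,15,18,19,22,23,26,27,30,31} = 0⊕0⊕1⊕0⊕0⊕1⊕1⊕0⊕1⊕1⊕0⊕1⊕1⊕1⊕0 = 0
p4 = XOR of data positions {5,6,7,12,13,14,15,20,21,22,23,28,29,30,31} = 1⊕0⊕1⊕1⊕1⊕1⊕1⊕1⊕1⊕1⊕0⊕1⊕1⊕1⊕0 = 0
p8 = XOR of data positions {9,10,11,12,13,14,15,24,25,26,27,28,29,30,31} = 1⊕0⊕0⊕1⊕1⊕1⊕1⊕0⊕0⊕1⊕1⊕1⊕1⊕1⊕0 = 0
p16 = XOR of data positions {17,18,19,20,21,22,23,24,25,26,27,28,29,30,31} = 1⊕0⊕1⊕1⊕1⊕1⊕0⊕0⊕0⊕1⊕1⊕1⊕1⊕1⊕0 = 0
Codeword b1..b31 = 0000101010011110101111000111110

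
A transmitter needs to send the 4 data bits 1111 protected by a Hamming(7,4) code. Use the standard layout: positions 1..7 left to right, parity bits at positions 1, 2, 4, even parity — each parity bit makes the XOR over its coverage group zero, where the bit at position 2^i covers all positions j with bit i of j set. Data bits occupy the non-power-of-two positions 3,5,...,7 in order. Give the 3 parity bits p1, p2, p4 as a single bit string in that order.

Place data bits at non-power-of-two positions: b3=1, b5=1, b6=1, b7=1.
p1 = XOR of data positions {3,5,7} = 1⊕1⊕1 = 1
p2 = XOR of data positions {3,6,7} = 1⊕1⊕1 = 1
p4 = XOR of data positions {5,6,7} = 1⊕1⊕1 = 1
Parity bits p1,p2,p4 = 111

111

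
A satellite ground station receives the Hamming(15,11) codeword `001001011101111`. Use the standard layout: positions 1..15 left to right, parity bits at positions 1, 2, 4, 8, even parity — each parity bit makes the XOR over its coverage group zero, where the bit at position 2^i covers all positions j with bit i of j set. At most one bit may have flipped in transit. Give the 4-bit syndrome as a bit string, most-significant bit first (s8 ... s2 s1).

1110

s1: b1⊕b3⊕b5⊕b7⊕b9⊕b11⊕b13⊕b15 = 0⊕1⊕0⊕0⊕1⊕0⊕1⊕1 = 0
s2: b2⊕b3⊕b6⊕b7⊕b10⊕b11⊕b14⊕b15 = 0⊕1⊕1⊕0⊕1⊕0⊕1⊕1 = 1
s4: b4⊕b5⊕b6⊕b7⊕b12⊕b13⊕b14⊕b15 = 0⊕0⊕1⊕0⊕1⊕1⊕1⊕1 = 1
s8: b8⊕b9⊕b10⊕b11⊕b12⊕b13⊕b14⊕b15 = 1⊕1⊕1⊕0⊕1⊕1⊕1⊕1 = 1
Syndrome (s8...s1) = 1110 → position 14.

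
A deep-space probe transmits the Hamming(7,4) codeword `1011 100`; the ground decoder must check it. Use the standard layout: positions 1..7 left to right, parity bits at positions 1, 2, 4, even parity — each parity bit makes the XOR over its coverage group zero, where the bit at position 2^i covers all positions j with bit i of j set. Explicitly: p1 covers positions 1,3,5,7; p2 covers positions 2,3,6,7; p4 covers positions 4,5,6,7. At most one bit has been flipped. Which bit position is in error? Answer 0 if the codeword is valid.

s1: b1⊕b3⊕b5⊕b7 = 1⊕1⊕1⊕0 = 1
s2: b2⊕b3⊕b6⊕b7 = 0⊕1⊕0⊕0 = 1
s4: b4⊕b5⊕b6⊕b7 = 1⊕1⊕0⊕0 = 0
Syndrome (s4...s1) = 011 → position 3.

3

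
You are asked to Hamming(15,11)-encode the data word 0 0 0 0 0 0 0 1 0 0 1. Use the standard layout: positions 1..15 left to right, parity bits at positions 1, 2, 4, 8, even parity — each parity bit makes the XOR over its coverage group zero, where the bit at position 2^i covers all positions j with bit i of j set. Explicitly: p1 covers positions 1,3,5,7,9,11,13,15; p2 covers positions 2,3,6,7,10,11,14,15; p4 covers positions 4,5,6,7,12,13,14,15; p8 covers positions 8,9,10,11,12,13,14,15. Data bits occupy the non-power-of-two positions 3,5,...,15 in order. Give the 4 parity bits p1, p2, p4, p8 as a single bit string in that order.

1100

Place data bits at non-power-of-two positions: b3=0, b5=0, b6=0, b7=0, b9=0, b10=0, b11=0, b12=1, b13=0, b14=0, b15=1.
p1 = XOR of data positions {3,5,7,9,11,13,15} = 0⊕0⊕0⊕0⊕0⊕0⊕1 = 1
p2 = XOR of data positions {3,6,7,10,11,14,15} = 0⊕0⊕0⊕0⊕0⊕0⊕1 = 1
p4 = XOR of data positions {5,6,7,12,13,14,15} = 0⊕0⊕0⊕1⊕0⊕0⊕1 = 0
p8 = XOR of data positions {9,10,11,12,13,14,15} = 0⊕0⊕0⊕1⊕0⊕0⊕1 = 0
Parity bits p1,p2,p4,p8 = 1100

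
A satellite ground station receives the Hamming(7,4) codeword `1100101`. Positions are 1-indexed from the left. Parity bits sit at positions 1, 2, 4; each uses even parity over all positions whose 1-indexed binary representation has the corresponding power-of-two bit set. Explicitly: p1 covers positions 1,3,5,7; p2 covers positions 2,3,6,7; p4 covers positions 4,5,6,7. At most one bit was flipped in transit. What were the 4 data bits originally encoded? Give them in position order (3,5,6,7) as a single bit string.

0101

s1: b1⊕b3⊕b5⊕b7 = 1⊕0⊕1⊕1 = 1
s2: b2⊕b3⊕b6⊕b7 = 1⊕0⊕0⊕1 = 0
s4: b4⊕b5⊕b6⊕b7 = 0⊕1⊕0⊕1 = 0
Syndrome (s4...s1) = 001 → position 1.
Flip bit 1: corrected codeword = 0100101
Data bits at positions 3,5,6,7: 0101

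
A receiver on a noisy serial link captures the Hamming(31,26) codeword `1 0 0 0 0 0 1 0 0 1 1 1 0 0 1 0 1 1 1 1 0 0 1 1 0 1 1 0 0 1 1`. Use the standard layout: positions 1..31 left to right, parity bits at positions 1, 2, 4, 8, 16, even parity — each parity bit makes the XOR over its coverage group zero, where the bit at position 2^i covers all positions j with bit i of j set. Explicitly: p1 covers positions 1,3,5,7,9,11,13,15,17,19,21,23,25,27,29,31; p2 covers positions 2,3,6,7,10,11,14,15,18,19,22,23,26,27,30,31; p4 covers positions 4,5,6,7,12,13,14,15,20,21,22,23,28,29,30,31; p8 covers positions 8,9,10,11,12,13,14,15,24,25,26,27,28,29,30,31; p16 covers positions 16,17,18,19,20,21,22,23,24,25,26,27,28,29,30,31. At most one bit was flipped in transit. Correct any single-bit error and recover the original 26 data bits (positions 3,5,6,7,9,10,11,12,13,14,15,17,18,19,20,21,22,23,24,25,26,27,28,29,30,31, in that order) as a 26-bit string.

00010111000111100110110011

s1: b1⊕b3⊕b5⊕b7⊕b9⊕b11⊕b13⊕b15⊕b17⊕b19⊕b21⊕b23⊕b25⊕b27⊕b29⊕b31 = 1⊕0⊕0⊕1⊕0⊕1⊕0⊕1⊕1⊕1⊕0⊕1⊕0⊕1⊕0⊕1 = 1
s2: b2⊕b3⊕b6⊕b7⊕b10⊕b11⊕b14⊕b15⊕b18⊕b19⊕b22⊕b23⊕b26⊕b27⊕b30⊕b31 = 0⊕0⊕0⊕1⊕1⊕1⊕0⊕1⊕1⊕1⊕0⊕1⊕1⊕1⊕1⊕1 = 1
s4: b4⊕b5⊕b6⊕b7⊕b12⊕b13⊕b14⊕b15⊕b20⊕b21⊕b22⊕b23⊕b28⊕b29⊕b30⊕b31 = 0⊕0⊕0⊕1⊕1⊕0⊕0⊕1⊕1⊕0⊕0⊕1⊕0⊕0⊕1⊕1 = 1
s8: b8⊕b9⊕b10⊕b11⊕b12⊕b13⊕b14⊕b15⊕b24⊕b25⊕b26⊕b27⊕b28⊕b29⊕b30⊕b31 = 0⊕0⊕1⊕1⊕1⊕0⊕0⊕1⊕1⊕0⊕1⊕1⊕0⊕0⊕1⊕1 = 1
s16: b16⊕b17⊕b18⊕b19⊕b20⊕b21⊕b22⊕b23⊕b24⊕b25⊕b26⊕b27⊕b28⊕b29⊕b30⊕b31 = 0⊕1⊕1⊕1⊕1⊕0⊕0⊕1⊕1⊕0⊕1⊕1⊕0⊕0⊕1⊕1 = 0
Syndrome (s16...s1) = 01111 → position 15.
Flip bit 15: corrected codeword = 1000001001110000111100110110011
Data bits at positions 3,5,6,7,9,10,11,12,13,14,15,17,18,19,20,21,22,23,24,25,26,27,28,29,30,31: 00010111000111100110110011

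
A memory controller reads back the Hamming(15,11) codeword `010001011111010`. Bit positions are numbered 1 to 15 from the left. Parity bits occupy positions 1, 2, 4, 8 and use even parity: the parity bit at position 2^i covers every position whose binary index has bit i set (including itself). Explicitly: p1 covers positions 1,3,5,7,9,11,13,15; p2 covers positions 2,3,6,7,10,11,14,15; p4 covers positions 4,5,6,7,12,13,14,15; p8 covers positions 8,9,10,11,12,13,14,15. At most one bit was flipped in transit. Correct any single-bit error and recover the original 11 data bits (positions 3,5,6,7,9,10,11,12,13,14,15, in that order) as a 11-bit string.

s1: b1⊕b3⊕b5⊕b7⊕b9⊕b11⊕b13⊕b15 = 0⊕0⊕0⊕0⊕1⊕1⊕0⊕0 = 0
s2: b2⊕b3⊕b6⊕b7⊕b10⊕b11⊕b14⊕b15 = 1⊕0⊕1⊕0⊕1⊕1⊕1⊕0 = 1
s4: b4⊕b5⊕b6⊕b7⊕b12⊕b13⊕b14⊕b15 = 0⊕0⊕1⊕0⊕1⊕0⊕1⊕0 = 1
s8: b8⊕b9⊕b10⊕b11⊕b12⊕b13⊕b14⊕b15 = 1⊕1⊕1⊕1⊕1⊕0⊕1⊕0 = 0
Syndrome (s8...s1) = 0110 → position 6.
Flip bit 6: corrected codeword = 010000011111010
Data bits at positions 3,5,6,7,9,10,11,12,13,14,15: 00001111010

00001111010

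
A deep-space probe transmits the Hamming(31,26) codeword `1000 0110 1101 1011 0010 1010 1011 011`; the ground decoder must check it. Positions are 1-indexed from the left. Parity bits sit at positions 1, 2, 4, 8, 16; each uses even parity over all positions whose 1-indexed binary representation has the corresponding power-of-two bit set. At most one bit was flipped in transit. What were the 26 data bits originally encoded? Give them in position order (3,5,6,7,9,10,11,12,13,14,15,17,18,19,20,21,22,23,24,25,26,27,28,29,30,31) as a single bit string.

s1: b1⊕b3⊕b5⊕b7⊕b9⊕b11⊕b13⊕b15⊕b17⊕b19⊕b21⊕b23⊕b25⊕b27⊕b29⊕b31 = 1⊕0⊕0⊕1⊕1⊕0⊕1⊕1⊕0⊕1⊕1⊕1⊕1⊕1⊕0⊕1 = 1
s2: b2⊕b3⊕b6⊕b7⊕b10⊕b11⊕b14⊕b15⊕b18⊕b19⊕b22⊕b23⊕b26⊕b27⊕b30⊕b31 = 0⊕0⊕1⊕1⊕1⊕0⊕0⊕1⊕0⊕1⊕0⊕1⊕0⊕1⊕1⊕1 = 1
s4: b4⊕b5⊕b6⊕b7⊕b12⊕b13⊕b14⊕b15⊕b20⊕b21⊕b22⊕b23⊕b28⊕b29⊕b30⊕b31 = 0⊕0⊕1⊕1⊕1⊕1⊕0⊕1⊕0⊕1⊕0⊕1⊕1⊕0⊕1⊕1 = 0
s8: b8⊕b9⊕b10⊕b11⊕b12⊕b13⊕b14⊕b15⊕b24⊕b25⊕b26⊕b27⊕b28⊕b29⊕b30⊕b31 = 0⊕1⊕1⊕0⊕1⊕1⊕0⊕1⊕0⊕1⊕0⊕1⊕1⊕0⊕1⊕1 = 0
s16: b16⊕b17⊕b18⊕b19⊕b20⊕b21⊕b22⊕b23⊕b24⊕b25⊕b26⊕b27⊕b28⊕b29⊕b30⊕b31 = 1⊕0⊕0⊕1⊕0⊕1⊕0⊕1⊕0⊕1⊕0⊕1⊕1⊕0⊕1⊕1 = 1
Syndrome (s16...s1) = 10011 → position 19.
Flip bit 19: corrected codeword = 1000011011011011000010101011011
Data bits at positions 3,5,6,7,9,10,11,12,13,14,15,17,18,19,20,21,22,23,24,25,26,27,28,29,30,31: 00111101101000010101011011

00111101101000010101011011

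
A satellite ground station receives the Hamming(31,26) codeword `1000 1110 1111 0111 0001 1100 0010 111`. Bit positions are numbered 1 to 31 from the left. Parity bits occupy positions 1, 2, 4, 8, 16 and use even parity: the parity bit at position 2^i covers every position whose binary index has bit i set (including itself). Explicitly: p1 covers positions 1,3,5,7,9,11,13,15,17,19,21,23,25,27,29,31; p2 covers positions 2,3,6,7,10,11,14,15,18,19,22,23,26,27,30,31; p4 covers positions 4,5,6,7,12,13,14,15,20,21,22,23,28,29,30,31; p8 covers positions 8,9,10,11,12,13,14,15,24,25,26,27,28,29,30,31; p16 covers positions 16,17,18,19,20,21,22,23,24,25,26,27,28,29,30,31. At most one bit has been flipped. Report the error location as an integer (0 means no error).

0

s1: b1⊕b3⊕b5⊕b7⊕b9⊕b11⊕b13⊕b15⊕b17⊕b19⊕b21⊕b23⊕b25⊕b27⊕b29⊕b31 = 1⊕0⊕1⊕1⊕1⊕1⊕0⊕1⊕0⊕0⊕1⊕0⊕0⊕1⊕1⊕1 = 0
s2: b2⊕b3⊕b6⊕b7⊕b10⊕b11⊕b14⊕b15⊕b18⊕b19⊕b22⊕b23⊕b26⊕b27⊕b30⊕b31 = 0⊕0⊕1⊕1⊕1⊕1⊕1⊕1⊕0⊕0⊕1⊕0⊕0⊕1⊕1⊕1 = 0
s4: b4⊕b5⊕b6⊕b7⊕b12⊕b13⊕b14⊕b15⊕b20⊕b21⊕b22⊕b23⊕b28⊕b29⊕b30⊕b31 = 0⊕1⊕1⊕1⊕1⊕0⊕1⊕1⊕1⊕1⊕1⊕0⊕0⊕1⊕1⊕1 = 0
s8: b8⊕b9⊕b10⊕b11⊕b12⊕b13⊕b14⊕b15⊕b24⊕b25⊕b26⊕b27⊕b28⊕b29⊕b30⊕b31 = 0⊕1⊕1⊕1⊕1⊕0⊕1⊕1⊕0⊕0⊕0⊕1⊕0⊕1⊕1⊕1 = 0
s16: b16⊕b17⊕b18⊕b19⊕b20⊕b21⊕b22⊕b23⊕b24⊕b25⊕b26⊕b27⊕b28⊕b29⊕b30⊕b31 = 1⊕0⊕0⊕0⊕1⊕1⊕1⊕0⊕0⊕0⊕0⊕1⊕0⊕1⊕1⊕1 = 0
Syndrome (s16...s1) = 00000 → position 0 (no error).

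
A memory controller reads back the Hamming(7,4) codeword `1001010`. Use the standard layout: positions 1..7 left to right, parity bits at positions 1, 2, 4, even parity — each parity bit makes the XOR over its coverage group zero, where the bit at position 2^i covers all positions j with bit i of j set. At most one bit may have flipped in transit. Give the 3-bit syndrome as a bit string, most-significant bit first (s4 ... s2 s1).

s1: b1⊕b3⊕b5⊕b7 = 1⊕0⊕0⊕0 = 1
s2: b2⊕b3⊕b6⊕b7 = 0⊕0⊕1⊕0 = 1
s4: b4⊕b5⊕b6⊕b7 = 1⊕0⊕1⊕0 = 0
Syndrome (s4...s1) = 011 → position 3.

011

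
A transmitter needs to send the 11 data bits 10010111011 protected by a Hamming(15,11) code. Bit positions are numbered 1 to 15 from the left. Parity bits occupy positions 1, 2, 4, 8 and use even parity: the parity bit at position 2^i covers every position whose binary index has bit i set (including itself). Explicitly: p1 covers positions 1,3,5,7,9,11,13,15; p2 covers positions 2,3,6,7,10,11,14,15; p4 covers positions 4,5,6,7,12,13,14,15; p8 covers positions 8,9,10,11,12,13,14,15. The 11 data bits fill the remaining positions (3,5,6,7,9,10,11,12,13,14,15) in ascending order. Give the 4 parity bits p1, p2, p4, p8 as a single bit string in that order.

0001

Place data bits at non-power-of-two positions: b3=1, b5=0, b6=0, b7=1, b9=0, b10=1, b11=1, b12=1, b13=0, b14=1, b15=1.
p1 = XOR of data positions {3,5,7,9,11,13,15} = 1⊕0⊕1⊕0⊕1⊕0⊕1 = 0
p2 = XOR of data positions {3,6,7,10,11,14,15} = 1⊕0⊕1⊕1⊕1⊕1⊕1 = 0
p4 = XOR of data positions {5,6,7,12,13,14,15} = 0⊕0⊕1⊕1⊕0⊕1⊕1 = 0
p8 = XOR of data positions {9,10,11,12,13,14,15} = 0⊕1⊕1⊕1⊕0⊕1⊕1 = 1
Parity bits p1,p2,p4,p8 = 0001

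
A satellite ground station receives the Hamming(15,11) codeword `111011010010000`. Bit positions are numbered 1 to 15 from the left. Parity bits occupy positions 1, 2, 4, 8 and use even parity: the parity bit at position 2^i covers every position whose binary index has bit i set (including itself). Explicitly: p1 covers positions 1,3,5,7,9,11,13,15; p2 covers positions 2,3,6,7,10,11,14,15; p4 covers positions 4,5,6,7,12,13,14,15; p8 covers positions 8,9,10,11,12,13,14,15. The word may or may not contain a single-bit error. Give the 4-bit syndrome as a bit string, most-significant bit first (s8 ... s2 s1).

0000

s1: b1⊕b3⊕b5⊕b7⊕b9⊕b11⊕b13⊕b15 = 1⊕1⊕1⊕0⊕0⊕1⊕0⊕0 = 0
s2: b2⊕b3⊕b6⊕b7⊕b10⊕b11⊕b14⊕b15 = 1⊕1⊕1⊕0⊕0⊕1⊕0⊕0 = 0
s4: b4⊕b5⊕b6⊕b7⊕b12⊕b13⊕b14⊕b15 = 0⊕1⊕1⊕0⊕0⊕0⊕0⊕0 = 0
s8: b8⊕b9⊕b10⊕b11⊕b12⊕b13⊕b14⊕b15 = 1⊕0⊕0⊕1⊕0⊕0⊕0⊕0 = 0
Syndrome (s8...s1) = 0000 → position 0 (no error).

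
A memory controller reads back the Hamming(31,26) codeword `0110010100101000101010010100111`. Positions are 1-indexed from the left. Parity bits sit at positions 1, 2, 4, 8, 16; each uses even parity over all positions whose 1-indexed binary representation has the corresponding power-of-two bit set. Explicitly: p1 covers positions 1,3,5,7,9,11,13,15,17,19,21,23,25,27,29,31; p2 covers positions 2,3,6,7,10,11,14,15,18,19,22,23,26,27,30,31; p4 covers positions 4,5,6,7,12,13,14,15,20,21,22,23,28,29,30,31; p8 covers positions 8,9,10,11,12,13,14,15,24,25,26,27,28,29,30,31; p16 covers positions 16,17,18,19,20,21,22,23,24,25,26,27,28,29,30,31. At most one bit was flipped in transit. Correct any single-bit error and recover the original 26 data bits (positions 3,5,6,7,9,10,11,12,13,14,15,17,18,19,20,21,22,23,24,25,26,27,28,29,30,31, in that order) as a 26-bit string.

s1: b1⊕b3⊕b5⊕b7⊕b9⊕b11⊕b13⊕b15⊕b17⊕b19⊕b21⊕b23⊕b25⊕b27⊕b29⊕b31 = 0⊕1⊕0⊕0⊕0⊕1⊕1⊕0⊕1⊕1⊕1⊕0⊕0⊕0⊕1⊕1 = 0
s2: b2⊕b3⊕b6⊕b7⊕b10⊕b11⊕b14⊕b15⊕b18⊕b19⊕b22⊕b23⊕b26⊕b27⊕b30⊕b31 = 1⊕1⊕1⊕0⊕0⊕1⊕0⊕0⊕0⊕1⊕0⊕0⊕1⊕0⊕1⊕1 = 0
s4: b4⊕b5⊕b6⊕b7⊕b12⊕b13⊕b14⊕b15⊕b20⊕b21⊕b22⊕b23⊕b28⊕b29⊕b30⊕b31 = 0⊕0⊕1⊕0⊕0⊕1⊕0⊕0⊕0⊕1⊕0⊕0⊕0⊕1⊕1⊕1 = 0
s8: b8⊕b9⊕b10⊕b11⊕b12⊕b13⊕b14⊕b15⊕b24⊕b25⊕b26⊕b27⊕b28⊕b29⊕b30⊕b31 = 1⊕0⊕0⊕1⊕0⊕1⊕0⊕0⊕1⊕0⊕1⊕0⊕0⊕1⊕1⊕1 = 0
s16: b16⊕b17⊕b18⊕b19⊕b20⊕b21⊕b22⊕b23⊕b24⊕b25⊕b26⊕b27⊕b28⊕b29⊕b30⊕b31 = 0⊕1⊕0⊕1⊕0⊕1⊕0⊕0⊕1⊕0⊕1⊕0⊕0⊕1⊕1⊕1 = 0
Syndrome (s16...s1) = 00000 → position 0 (no error).
No correction needed.
Data bits at positions 3,5,6,7,9,10,11,12,13,14,15,17,18,19,20,21,22,23,24,25,26,27,28,29,30,31: 10100010100101010010100111

10100010100101010010100111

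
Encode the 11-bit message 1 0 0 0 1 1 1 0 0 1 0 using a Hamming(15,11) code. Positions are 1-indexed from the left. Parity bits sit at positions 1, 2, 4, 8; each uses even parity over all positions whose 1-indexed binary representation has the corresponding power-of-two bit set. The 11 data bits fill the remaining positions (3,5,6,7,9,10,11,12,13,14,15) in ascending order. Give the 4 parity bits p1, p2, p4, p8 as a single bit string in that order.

1010

Place data bits at non-power-of-two positions: b3=1, b5=0, b6=0, b7=0, b9=1, b10=1, b11=1, b12=0, b13=0, b14=1, b15=0.
p1 = XOR of data positions {3,5,7,9,11,13,15} = 1⊕0⊕0⊕1⊕1⊕0⊕0 = 1
p2 = XOR of data positions {3,6,7,10,11,14,15} = 1⊕0⊕0⊕1⊕1⊕1⊕0 = 0
p4 = XOR of data positions {5,6,7,12,13,14,15} = 0⊕0⊕0⊕0⊕0⊕1⊕0 = 1
p8 = XOR of data positions {9,10,11,12,13,14,15} = 1⊕1⊕1⊕0⊕0⊕1⊕0 = 0
Parity bits p1,p2,p4,p8 = 1010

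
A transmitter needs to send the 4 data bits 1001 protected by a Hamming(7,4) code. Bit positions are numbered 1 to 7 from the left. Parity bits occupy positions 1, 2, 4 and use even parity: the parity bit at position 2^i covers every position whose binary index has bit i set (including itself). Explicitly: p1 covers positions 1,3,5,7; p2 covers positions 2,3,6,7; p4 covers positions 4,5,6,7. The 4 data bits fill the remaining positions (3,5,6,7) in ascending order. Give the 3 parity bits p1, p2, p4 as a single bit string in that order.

Place data bits at non-power-of-two positions: b3=1, b5=0, b6=0, b7=1.
p1 = XOR of data positions {3,5,7} = 1⊕0⊕1 = 0
p2 = XOR of data positions {3,6,7} = 1⊕0⊕1 = 0
p4 = XOR of data positions {5,6,7} = 0⊕0⊕1 = 1
Parity bits p1,p2,p4 = 001

001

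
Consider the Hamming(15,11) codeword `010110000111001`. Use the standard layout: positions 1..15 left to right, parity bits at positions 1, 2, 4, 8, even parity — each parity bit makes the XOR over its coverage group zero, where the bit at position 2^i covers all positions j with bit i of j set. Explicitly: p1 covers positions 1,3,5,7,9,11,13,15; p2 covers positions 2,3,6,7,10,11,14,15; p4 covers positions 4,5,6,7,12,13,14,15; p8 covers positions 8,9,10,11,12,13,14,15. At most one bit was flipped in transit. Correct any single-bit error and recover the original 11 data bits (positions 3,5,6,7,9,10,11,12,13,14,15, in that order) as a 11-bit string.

01000111001

s1: b1⊕b3⊕b5⊕b7⊕b9⊕b11⊕b13⊕b15 = 0⊕0⊕1⊕0⊕0⊕1⊕0⊕1 = 1
s2: b2⊕b3⊕b6⊕b7⊕b10⊕b11⊕b14⊕b15 = 1⊕0⊕0⊕0⊕1⊕1⊕0⊕1 = 0
s4: b4⊕b5⊕b6⊕b7⊕b12⊕b13⊕b14⊕b15 = 1⊕1⊕0⊕0⊕1⊕0⊕0⊕1 = 0
s8: b8⊕b9⊕b10⊕b11⊕b12⊕b13⊕b14⊕b15 = 0⊕0⊕1⊕1⊕1⊕0⊕0⊕1 = 0
Syndrome (s8...s1) = 0001 → position 1.
Flip bit 1: corrected codeword = 110110000111001
Data bits at positions 3,5,6,7,9,10,11,12,13,14,15: 01000111001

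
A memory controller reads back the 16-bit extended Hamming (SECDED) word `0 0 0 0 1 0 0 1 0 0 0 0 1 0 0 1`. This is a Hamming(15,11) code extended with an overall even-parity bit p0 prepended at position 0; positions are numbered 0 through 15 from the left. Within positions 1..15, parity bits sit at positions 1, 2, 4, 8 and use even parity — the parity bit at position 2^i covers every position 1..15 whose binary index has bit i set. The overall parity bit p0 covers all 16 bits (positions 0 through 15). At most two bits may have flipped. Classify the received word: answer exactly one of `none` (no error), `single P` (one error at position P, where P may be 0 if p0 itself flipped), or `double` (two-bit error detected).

s1: b1⊕b3⊕b5⊕b7⊕b9⊕b11⊕b13⊕b15 = 0⊕0⊕0⊕1⊕0⊕0⊕0⊕1 = 0
s2: b2⊕b3⊕b6⊕b7⊕b10⊕b11⊕b14⊕b15 = 0⊕0⊕0⊕1⊕0⊕0⊕0⊕1 = 0
s4: b4⊕b5⊕b6⊕b7⊕b12⊕b13⊕b14⊕b15 = 1⊕0⊕0⊕1⊕1⊕0⊕0⊕1 = 0
s8: b8⊕b9⊕b10⊕b11⊕b12⊕b13⊕b14⊕b15 = 0⊕0⊕0⊕0⊕1⊕0⊕0⊕1 = 0
Syndrome (s8...s1) = 0000 → position 0 (no error).
Overall parity (XOR of all 16 bits, including p0): 0⊕0⊕0⊕0⊕1⊕0⊕0⊕1⊕0⊕0⊕0⊕0⊕1⊕0⊕0⊕1 = 0
Overall=0, syndrome position=0 → no error.

none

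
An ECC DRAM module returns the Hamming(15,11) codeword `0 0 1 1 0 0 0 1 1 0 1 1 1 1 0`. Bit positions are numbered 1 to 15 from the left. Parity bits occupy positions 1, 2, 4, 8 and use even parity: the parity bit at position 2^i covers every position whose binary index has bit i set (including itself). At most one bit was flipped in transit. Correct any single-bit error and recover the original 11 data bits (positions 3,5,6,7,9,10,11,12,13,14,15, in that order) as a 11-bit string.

s1: b1⊕b3⊕b5⊕b7⊕b9⊕b11⊕b13⊕b15 = 0⊕1⊕0⊕0⊕1⊕1⊕1⊕0 = 0
s2: b2⊕b3⊕b6⊕b7⊕b10⊕b11⊕b14⊕b15 = 0⊕1⊕0⊕0⊕0⊕1⊕1⊕0 = 1
s4: b4⊕b5⊕b6⊕b7⊕b12⊕b13⊕b14⊕b15 = 1⊕0⊕0⊕0⊕1⊕1⊕1⊕0 = 0
s8: b8⊕b9⊕b10⊕b11⊕b12⊕b13⊕b14⊕b15 = 1⊕1⊕0⊕1⊕1⊕1⊕1⊕0 = 0
Syndrome (s8...s1) = 0010 → position 2.
Flip bit 2: corrected codeword = 011100011011110
Data bits at positions 3,5,6,7,9,10,11,12,13,14,15: 10001011110

10001011110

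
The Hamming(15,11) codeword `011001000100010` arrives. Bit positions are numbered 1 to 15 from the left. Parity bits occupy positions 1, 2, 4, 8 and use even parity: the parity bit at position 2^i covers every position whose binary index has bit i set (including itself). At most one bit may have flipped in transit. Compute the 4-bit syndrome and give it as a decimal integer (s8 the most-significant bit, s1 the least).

s1: b1⊕b3⊕b5⊕b7⊕b9⊕b11⊕b13⊕b15 = 0⊕1⊕0⊕0⊕0⊕0⊕0⊕0 = 1
s2: b2⊕b3⊕b6⊕b7⊕b10⊕b11⊕b14⊕b15 = 1⊕1⊕1⊕0⊕1⊕0⊕1⊕0 = 1
s4: b4⊕b5⊕b6⊕b7⊕b12⊕b13⊕b14⊕b15 = 0⊕0⊕1⊕0⊕0⊕0⊕1⊕0 = 0
s8: b8⊕b9⊕b10⊕b11⊕b12⊕b13⊕b14⊕b15 = 0⊕0⊕1⊕0⊕0⊕0⊕1⊕0 = 0
Syndrome (s8...s1) = 0011 → position 3.

3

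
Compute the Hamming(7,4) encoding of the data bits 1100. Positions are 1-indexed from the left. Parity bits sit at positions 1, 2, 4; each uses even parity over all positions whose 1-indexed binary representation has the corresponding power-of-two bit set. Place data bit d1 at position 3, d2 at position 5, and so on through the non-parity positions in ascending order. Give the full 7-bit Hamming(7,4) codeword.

0111100

Place data bits at non-power-of-two positions: b3=1, b5=1, b6=0, b7=0.
p1 = XOR of data positions {3,5,7} = 1⊕1⊕0 = 0
p2 = XOR of data positions {3,6,7} = 1⊕0⊕0 = 1
p4 = XOR of data positions {5,6,7} = 1⊕0⊕0 = 1
Codeword b1..b7 = 0111100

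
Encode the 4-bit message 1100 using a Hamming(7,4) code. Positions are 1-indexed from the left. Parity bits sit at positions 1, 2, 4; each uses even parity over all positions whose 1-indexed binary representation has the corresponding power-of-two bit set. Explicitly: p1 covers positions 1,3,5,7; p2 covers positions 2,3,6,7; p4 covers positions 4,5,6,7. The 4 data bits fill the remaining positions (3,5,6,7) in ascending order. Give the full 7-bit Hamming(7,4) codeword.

Place data bits at non-power-of-two positions: b3=1, b5=1, b6=0, b7=0.
p1 = XOR of data positions {3,5,7} = 1⊕1⊕0 = 0
p2 = XOR of data positions {3,6,7} = 1⊕0⊕0 = 1
p4 = XOR of data positions {5,6,7} = 1⊕0⊕0 = 1
Codeword b1..b7 = 0111100

0111100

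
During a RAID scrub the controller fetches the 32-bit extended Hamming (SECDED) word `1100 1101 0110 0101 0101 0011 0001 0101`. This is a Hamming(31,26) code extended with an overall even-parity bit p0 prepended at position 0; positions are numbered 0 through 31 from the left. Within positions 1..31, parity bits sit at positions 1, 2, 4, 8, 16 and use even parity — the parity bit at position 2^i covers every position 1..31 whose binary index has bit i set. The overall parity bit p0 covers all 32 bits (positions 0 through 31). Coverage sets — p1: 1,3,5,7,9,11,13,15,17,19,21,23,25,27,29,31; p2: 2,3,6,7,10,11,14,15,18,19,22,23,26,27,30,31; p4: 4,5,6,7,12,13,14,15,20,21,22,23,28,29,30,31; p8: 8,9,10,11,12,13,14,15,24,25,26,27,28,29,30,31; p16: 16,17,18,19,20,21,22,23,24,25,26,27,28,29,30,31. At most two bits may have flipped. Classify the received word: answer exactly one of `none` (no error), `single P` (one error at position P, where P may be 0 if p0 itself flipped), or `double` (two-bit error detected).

double

s1: b1⊕b3⊕b5⊕b7⊕b9⊕b11⊕b13⊕b15⊕b17⊕b19⊕b21⊕b23⊕b25⊕b27⊕b29⊕b31 = 1⊕0⊕1⊕1⊕1⊕0⊕1⊕1⊕1⊕1⊕0⊕1⊕0⊕1⊕1⊕1 = 0
s2: b2⊕b3⊕b6⊕b7⊕b10⊕b11⊕b14⊕b15⊕b18⊕b19⊕b22⊕b23⊕b26⊕b27⊕b30⊕b31 = 0⊕0⊕0⊕1⊕1⊕0⊕0⊕1⊕0⊕1⊕1⊕1⊕0⊕1⊕0⊕1 = 0
s4: b4⊕b5⊕b6⊕b7⊕b12⊕b13⊕b14⊕b15⊕b20⊕b21⊕b22⊕b23⊕b28⊕b29⊕b30⊕b31 = 1⊕1⊕0⊕1⊕0⊕1⊕0⊕1⊕0⊕0⊕1⊕1⊕0⊕1⊕0⊕1 = 1
s8: b8⊕b9⊕b10⊕b11⊕b12⊕b13⊕b14⊕b15⊕b24⊕b25⊕b26⊕b27⊕b28⊕b29⊕b30⊕b31 = 0⊕1⊕1⊕0⊕0⊕1⊕0⊕1⊕0⊕0⊕0⊕1⊕0⊕1⊕0⊕1 = 1
s16: b16⊕b17⊕b18⊕b19⊕b20⊕b21⊕b22⊕b23⊕b24⊕b25⊕b26⊕b27⊕b28⊕b29⊕b30⊕b31 = 0⊕1⊕0⊕1⊕0⊕0⊕1⊕1⊕0⊕0⊕0⊕1⊕0⊕1⊕0⊕1 = 1
Syndrome (s16...s1) = 11100 → position 28.
Overall parity (XOR of all 32 bits, including p0): 1⊕1⊕0⊕0⊕1⊕1⊕0⊕1⊕0⊕1⊕1⊕0⊕0⊕1⊕0⊕1⊕0⊕1⊕0⊕1⊕0⊕0⊕1⊕1⊕0⊕0⊕0⊕1⊕0⊕1⊕0⊕1 = 0
Overall=0, syndrome position=28 → double-bit error detected (uncorrectable).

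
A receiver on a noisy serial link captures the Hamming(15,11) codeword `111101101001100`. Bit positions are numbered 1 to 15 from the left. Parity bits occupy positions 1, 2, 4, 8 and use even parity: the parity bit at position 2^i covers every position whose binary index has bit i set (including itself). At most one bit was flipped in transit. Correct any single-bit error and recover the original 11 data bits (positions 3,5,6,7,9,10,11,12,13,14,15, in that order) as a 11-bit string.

10111001000

s1: b1⊕b3⊕b5⊕b7⊕b9⊕b11⊕b13⊕b15 = 1⊕1⊕0⊕1⊕1⊕0⊕1⊕0 = 1
s2: b2⊕b3⊕b6⊕b7⊕b10⊕b11⊕b14⊕b15 = 1⊕1⊕1⊕1⊕0⊕0⊕0⊕0 = 0
s4: b4⊕b5⊕b6⊕b7⊕b12⊕b13⊕b14⊕b15 = 1⊕0⊕1⊕1⊕1⊕1⊕0⊕0 = 1
s8: b8⊕b9⊕b10⊕b11⊕b12⊕b13⊕b14⊕b15 = 0⊕1⊕0⊕0⊕1⊕1⊕0⊕0 = 1
Syndrome (s8...s1) = 1101 → position 13.
Flip bit 13: corrected codeword = 111101101001000
Data bits at positions 3,5,6,7,9,10,11,12,13,14,15: 10111001000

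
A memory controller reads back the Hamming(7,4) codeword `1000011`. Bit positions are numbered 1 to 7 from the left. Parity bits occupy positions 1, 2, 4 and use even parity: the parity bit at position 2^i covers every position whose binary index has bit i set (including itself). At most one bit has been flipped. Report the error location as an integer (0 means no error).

s1: b1⊕b3⊕b5⊕b7 = 1⊕0⊕0⊕1 = 0
s2: b2⊕b3⊕b6⊕b7 = 0⊕0⊕1⊕1 = 0
s4: b4⊕b5⊕b6⊕b7 = 0⊕0⊕1⊕1 = 0
Syndrome (s4...s1) = 000 → position 0 (no error).

0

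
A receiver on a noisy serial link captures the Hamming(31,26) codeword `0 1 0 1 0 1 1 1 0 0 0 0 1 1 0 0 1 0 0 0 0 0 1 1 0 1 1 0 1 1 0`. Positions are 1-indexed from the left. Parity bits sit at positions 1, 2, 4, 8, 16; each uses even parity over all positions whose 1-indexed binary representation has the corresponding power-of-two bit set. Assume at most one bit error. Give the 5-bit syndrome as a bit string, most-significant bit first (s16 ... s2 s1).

s1: b1⊕b3⊕b5⊕b7⊕b9⊕b11⊕b13⊕b15⊕b17⊕b19⊕b21⊕b23⊕b25⊕b27⊕b29⊕b31 = 0⊕0⊕0⊕1⊕0⊕0⊕1⊕0⊕1⊕0⊕0⊕1⊕0⊕1⊕1⊕0 = 0
s2: b2⊕b3⊕b6⊕b7⊕b10⊕b11⊕b14⊕b15⊕b18⊕b19⊕b22⊕b23⊕b26⊕b27⊕b30⊕b31 = 1⊕0⊕1⊕1⊕0⊕0⊕1⊕0⊕0⊕0⊕0⊕1⊕1⊕1⊕1⊕0 = 0
s4: b4⊕b5⊕b6⊕b7⊕b12⊕b13⊕b14⊕b15⊕b20⊕b21⊕b22⊕b23⊕b28⊕b29⊕b30⊕b31 = 1⊕0⊕1⊕1⊕0⊕1⊕1⊕0⊕0⊕0⊕0⊕1⊕0⊕1⊕1⊕0 = 0
s8: b8⊕b9⊕b10⊕b11⊕b12⊕b13⊕b14⊕b15⊕b24⊕b25⊕b26⊕b27⊕b28⊕b29⊕b30⊕b31 = 1⊕0⊕0⊕0⊕0⊕1⊕1⊕0⊕1⊕0⊕1⊕1⊕0⊕1⊕1⊕0 = 0
s16: b16⊕b17⊕b18⊕b19⊕b20⊕b21⊕b22⊕b23⊕b24⊕b25⊕b26⊕b27⊕b28⊕b29⊕b30⊕b31 = 0⊕1⊕0⊕0⊕0⊕0⊕0⊕1⊕1⊕0⊕1⊕1⊕0⊕1⊕1⊕0 = 1
Syndrome (s16...s1) = 10000 → position 16.

10000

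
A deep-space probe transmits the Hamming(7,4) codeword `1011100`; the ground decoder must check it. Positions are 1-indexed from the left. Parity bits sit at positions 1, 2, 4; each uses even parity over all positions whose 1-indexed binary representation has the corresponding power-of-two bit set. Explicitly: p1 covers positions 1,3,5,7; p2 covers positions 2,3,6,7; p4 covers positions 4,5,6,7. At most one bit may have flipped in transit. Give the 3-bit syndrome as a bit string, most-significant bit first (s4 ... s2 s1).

011

s1: b1⊕b3⊕b5⊕b7 = 1⊕1⊕1⊕0 = 1
s2: b2⊕b3⊕b6⊕b7 = 0⊕1⊕0⊕0 = 1
s4: b4⊕b5⊕b6⊕b7 = 1⊕1⊕0⊕0 = 0
Syndrome (s4...s1) = 011 → position 3.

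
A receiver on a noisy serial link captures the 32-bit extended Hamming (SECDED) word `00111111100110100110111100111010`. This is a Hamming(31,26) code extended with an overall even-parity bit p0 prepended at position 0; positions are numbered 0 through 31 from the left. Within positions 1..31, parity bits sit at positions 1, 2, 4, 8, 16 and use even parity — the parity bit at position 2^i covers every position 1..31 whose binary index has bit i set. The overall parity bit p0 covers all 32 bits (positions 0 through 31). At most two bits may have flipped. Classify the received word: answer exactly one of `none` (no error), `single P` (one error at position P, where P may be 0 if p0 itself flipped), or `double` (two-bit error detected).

s1: b1⊕b3⊕b5⊕b7⊕b9⊕b11⊕b13⊕b15⊕b17⊕b19⊕b21⊕b23⊕b25⊕b27⊕b29⊕b31 = 0⊕1⊕1⊕1⊕0⊕1⊕0⊕0⊕1⊕0⊕1⊕1⊕0⊕1⊕0⊕0 = 0
s2: b2⊕b3⊕b6⊕b7⊕b10⊕b11⊕b14⊕b15⊕b18⊕b19⊕b22⊕b23⊕b26⊕b27⊕b30⊕b31 = 1⊕1⊕1⊕1⊕0⊕1⊕1⊕0⊕1⊕0⊕1⊕1⊕1⊕1⊕1⊕0 = 0
s4: b4⊕b5⊕b6⊕b7⊕b12⊕b13⊕b14⊕b15⊕b20⊕b21⊕b22⊕b23⊕b28⊕b29⊕b30⊕b31 = 1⊕1⊕1⊕1⊕1⊕0⊕1⊕0⊕1⊕1⊕1⊕1⊕1⊕0⊕1⊕0 = 0
s8: b8⊕b9⊕b10⊕b11⊕b12⊕b13⊕b14⊕b15⊕b24⊕b25⊕b26⊕b27⊕b28⊕b29⊕b30⊕b31 = 1⊕0⊕0⊕1⊕1⊕0⊕1⊕0⊕0⊕0⊕1⊕1⊕1⊕0⊕1⊕0 = 0
s16: b16⊕b17⊕b18⊕b19⊕b20⊕b21⊕b22⊕b23⊕b24⊕b25⊕b26⊕b27⊕b28⊕b29⊕b30⊕b31 = 0⊕1⊕1⊕0⊕1⊕1⊕1⊕1⊕0⊕0⊕1⊕1⊕1⊕0⊕1⊕0 = 0
Syndrome (s16...s1) = 00000 → position 0 (no error).
Overall parity (XOR of all 32 bits, including p0): 0⊕0⊕1⊕1⊕1⊕1⊕1⊕1⊕1⊕0⊕0⊕1⊕1⊕0⊕1⊕0⊕0⊕1⊕1⊕0⊕1⊕1⊕1⊕1⊕0⊕0⊕1⊕1⊕1⊕0⊕1⊕0 = 0
Overall=0, syndrome position=0 → no error.

none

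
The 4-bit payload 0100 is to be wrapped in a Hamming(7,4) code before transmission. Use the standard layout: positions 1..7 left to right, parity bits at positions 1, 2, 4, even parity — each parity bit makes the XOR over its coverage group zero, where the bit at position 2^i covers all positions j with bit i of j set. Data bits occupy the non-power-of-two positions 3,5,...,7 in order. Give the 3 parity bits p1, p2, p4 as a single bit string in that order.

101

Place data bits at non-power-of-two positions: b3=0, b5=1, b6=0, b7=0.
p1 = XOR of data positions {3,5,7} = 0⊕1⊕0 = 1
p2 = XOR of data positions {3,6,7} = 0⊕0⊕0 = 0
p4 = XOR of data positions {5,6,7} = 1⊕0⊕0 = 1
Parity bits p1,p2,p4 = 101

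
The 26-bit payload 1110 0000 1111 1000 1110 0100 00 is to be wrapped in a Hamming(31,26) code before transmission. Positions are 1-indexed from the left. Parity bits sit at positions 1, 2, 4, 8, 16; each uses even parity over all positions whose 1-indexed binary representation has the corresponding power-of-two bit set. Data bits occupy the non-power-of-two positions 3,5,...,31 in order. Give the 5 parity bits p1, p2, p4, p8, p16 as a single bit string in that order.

10110

Place data bits at non-power-of-two positions: b3=1, b5=1, b6=1, b7=0, b9=0, b10=0, b11=0, b12=0, b13=1, b14=1, b15=1, b17=1, b18=1, b19=0, b20=0, b21=0, b22=1, b23=1, b24=1, b25=0, b26=0, b27=1, b28=0, b29=0, b30=0, b31=0.
p1 = XOR of data positions {3,5,7,9,11,13,15,17,19,21,23,25,27,29,31} = 1⊕1⊕0⊕0⊕0⊕1⊕1⊕1⊕0⊕0⊕1⊕0⊕1⊕0⊕0 = 1
p2 = XOR of data positions {3,6,7,10,11,14,15,18,19,22,23,26,27,30,31} = 1⊕1⊕0⊕0⊕0⊕1⊕1⊕1⊕0⊕1⊕1⊕0⊕1⊕0⊕0 = 0
p4 = XOR of data positions {5,6,7,12,13,14,15,20,21,22,23,28,29,30,31} = 1⊕1⊕0⊕0⊕1⊕1⊕1⊕0⊕0⊕1⊕1⊕0⊕0⊕0⊕0 = 1
p8 = XOR of data positions {9,10,11,12,13,14,15,24,25,26,27,28,29,30,31} = 0⊕0⊕0⊕0⊕1⊕1⊕1⊕1⊕0⊕0⊕1⊕0⊕0⊕0⊕0 = 1
p16 = XOR of data positions {17,18,19,20,21,22,23,24,25,26,27,28,29,30,31} = 1⊕1⊕0⊕0⊕0⊕1⊕1⊕1⊕0⊕0⊕1⊕0⊕0⊕0⊕0 = 0
Parity bits p1,p2,p4,p8,p16 = 10110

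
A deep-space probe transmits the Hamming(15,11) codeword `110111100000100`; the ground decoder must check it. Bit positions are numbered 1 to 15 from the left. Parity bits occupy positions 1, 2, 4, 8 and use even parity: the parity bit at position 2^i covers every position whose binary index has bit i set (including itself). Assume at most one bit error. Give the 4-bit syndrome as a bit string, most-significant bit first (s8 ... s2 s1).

s1: b1⊕b3⊕b5⊕b7⊕b9⊕b11⊕b13⊕b15 = 1⊕0⊕1⊕1⊕0⊕0⊕1⊕0 = 0
s2: b2⊕b3⊕b6⊕b7⊕b10⊕b11⊕b14⊕b15 = 1⊕0⊕1⊕1⊕0⊕0⊕0⊕0 = 1
s4: b4⊕b5⊕b6⊕b7⊕b12⊕b13⊕b14⊕b15 = 1⊕1⊕1⊕1⊕0⊕1⊕0⊕0 = 1
s8: b8⊕b9⊕b10⊕b11⊕b12⊕b13⊕b14⊕b15 = 0⊕0⊕0⊕0⊕0⊕1⊕0⊕0 = 1
Syndrome (s8...s1) = 1110 → position 14.

1110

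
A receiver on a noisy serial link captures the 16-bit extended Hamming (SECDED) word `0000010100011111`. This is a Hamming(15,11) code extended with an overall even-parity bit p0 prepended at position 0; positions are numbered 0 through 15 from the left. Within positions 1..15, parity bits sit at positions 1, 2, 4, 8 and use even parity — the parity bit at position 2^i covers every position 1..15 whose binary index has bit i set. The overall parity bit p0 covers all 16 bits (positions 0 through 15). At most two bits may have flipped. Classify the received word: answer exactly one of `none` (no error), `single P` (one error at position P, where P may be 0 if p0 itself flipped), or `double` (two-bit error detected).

s1: b1⊕b3⊕b5⊕b7⊕b9⊕b11⊕b13⊕b15 = 0⊕0⊕1⊕1⊕0⊕1⊕1⊕1 = 1
s2: b2⊕b3⊕b6⊕b7⊕b10⊕b11⊕b14⊕b15 = 0⊕0⊕0⊕1⊕0⊕1⊕1⊕1 = 0
s4: b4⊕b5⊕b6⊕b7⊕b12⊕b13⊕b14⊕b15 = 0⊕1⊕0⊕1⊕1⊕1⊕1⊕1 = 0
s8: b8⊕b9⊕b10⊕b11⊕b12⊕b13⊕b14⊕b15 = 0⊕0⊕0⊕1⊕1⊕1⊕1⊕1 = 1
Syndrome (s8...s1) = 1001 → position 9.
Overall parity (XOR of all 16 bits, including p0): 0⊕0⊕0⊕0⊕0⊕1⊕0⊕1⊕0⊕0⊕0⊕1⊕1⊕1⊕1⊕1 = 1
Overall=1, syndrome position=9 → single-bit error at position 9.

single 9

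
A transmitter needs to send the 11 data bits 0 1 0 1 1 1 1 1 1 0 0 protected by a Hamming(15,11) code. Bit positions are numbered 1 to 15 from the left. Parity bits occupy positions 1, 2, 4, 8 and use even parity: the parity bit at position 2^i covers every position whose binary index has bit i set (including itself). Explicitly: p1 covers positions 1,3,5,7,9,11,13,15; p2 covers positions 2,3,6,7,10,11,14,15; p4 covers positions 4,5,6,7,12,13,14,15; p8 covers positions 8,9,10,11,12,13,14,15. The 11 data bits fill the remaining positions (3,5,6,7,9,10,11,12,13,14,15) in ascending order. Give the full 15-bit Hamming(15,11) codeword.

Place data bits at non-power-of-two positions: b3=0, b5=1, b6=0, b7=1, b9=1, b10=1, b11=1, b12=1, b13=1, b14=0, b15=0.
p1 = XOR of data positions {3,5,7,9,11,13,15} = 0⊕1⊕1⊕1⊕1⊕1⊕0 = 1
p2 = XOR of data positions {3,6,7,10,11,14,15} = 0⊕0⊕1⊕1⊕1⊕0⊕0 = 1
p4 = XOR of data positions {5,6,7,12,13,14,15} = 1⊕0⊕1⊕1⊕1⊕0⊕0 = 0
p8 = XOR of data positions {9,10,11,12,13,14,15} = 1⊕1⊕1⊕1⊕1⊕0⊕0 = 1
Codeword b1..b15 = 110010111111100

110010111111100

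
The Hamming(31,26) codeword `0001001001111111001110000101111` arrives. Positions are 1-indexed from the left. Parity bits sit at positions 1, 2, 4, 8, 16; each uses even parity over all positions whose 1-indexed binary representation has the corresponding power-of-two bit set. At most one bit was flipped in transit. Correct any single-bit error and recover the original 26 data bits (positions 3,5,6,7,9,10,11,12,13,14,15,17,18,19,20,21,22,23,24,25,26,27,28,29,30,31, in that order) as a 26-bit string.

s1: b1⊕b3⊕b5⊕b7⊕b9⊕b11⊕b13⊕b15⊕b17⊕b19⊕b21⊕b23⊕b25⊕b27⊕b29⊕b31 = 0⊕0⊕0⊕1⊕0⊕1⊕1⊕1⊕0⊕1⊕1⊕0⊕0⊕0⊕1⊕1 = 0
s2: b2⊕b3⊕b6⊕b7⊕b10⊕b11⊕b14⊕b15⊕b18⊕b19⊕b22⊕b23⊕b26⊕b27⊕b30⊕b31 = 0⊕0⊕0⊕1⊕1⊕1⊕1⊕1⊕0⊕1⊕0⊕0⊕1⊕0⊕1⊕1 = 1
s4: b4⊕b5⊕b6⊕b7⊕b12⊕b13⊕b14⊕b15⊕b20⊕b21⊕b22⊕b23⊕b28⊕b29⊕b30⊕b31 = 1⊕0⊕0⊕1⊕1⊕1⊕1⊕1⊕1⊕1⊕0⊕0⊕1⊕1⊕1⊕1 = 0
s8: b8⊕b9⊕b10⊕b11⊕b12⊕b13⊕b14⊕b15⊕b24⊕b25⊕b26⊕b27⊕b28⊕b29⊕b30⊕b31 = 0⊕0⊕1⊕1⊕1⊕1⊕1⊕1⊕0⊕0⊕1⊕0⊕1⊕1⊕1⊕1 = 1
s16: b16⊕b17⊕b18⊕b19⊕b20⊕b21⊕b22⊕b23⊕b24⊕b25⊕b26⊕b27⊕b28⊕b29⊕b30⊕b31 = 1⊕0⊕0⊕1⊕1⊕1⊕0⊕0⊕0⊕0⊕1⊕0⊕1⊕1⊕1⊕1 = 1
Syndrome (s16...s1) = 11010 → position 26.
Flip bit 26: corrected codeword = 0001001001111111001110000001111
Data bits at positions 3,5,6,7,9,10,11,12,13,14,15,17,18,19,20,21,22,23,24,25,26,27,28,29,30,31: 00010111111001110000001111

00010111111001110000001111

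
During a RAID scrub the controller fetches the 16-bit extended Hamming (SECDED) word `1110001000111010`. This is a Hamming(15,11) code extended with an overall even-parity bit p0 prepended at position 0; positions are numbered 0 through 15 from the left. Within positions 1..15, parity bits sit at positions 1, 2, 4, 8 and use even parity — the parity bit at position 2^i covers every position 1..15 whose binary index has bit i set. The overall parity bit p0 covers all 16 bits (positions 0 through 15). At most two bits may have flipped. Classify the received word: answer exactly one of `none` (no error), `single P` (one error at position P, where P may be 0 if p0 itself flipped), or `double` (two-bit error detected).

double

s1: b1⊕b3⊕b5⊕b7⊕b9⊕b11⊕b13⊕b15 = 1⊕0⊕0⊕0⊕0⊕1⊕0⊕0 = 0
s2: b2⊕b3⊕b6⊕b7⊕b10⊕b11⊕b14⊕b15 = 1⊕0⊕1⊕0⊕1⊕1⊕1⊕0 = 1
s4: b4⊕b5⊕b6⊕b7⊕b12⊕b13⊕b14⊕b15 = 0⊕0⊕1⊕0⊕1⊕0⊕1⊕0 = 1
s8: b8⊕b9⊕b10⊕b11⊕b12⊕b13⊕b14⊕b15 = 0⊕0⊕1⊕1⊕1⊕0⊕1⊕0 = 0
Syndrome (s8...s1) = 0110 → position 6.
Overall parity (XOR of all 16 bits, including p0): 1⊕1⊕1⊕0⊕0⊕0⊕1⊕0⊕0⊕0⊕1⊕1⊕1⊕0⊕1⊕0 = 0
Overall=0, syndrome position=6 → double-bit error detected (uncorrectable).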